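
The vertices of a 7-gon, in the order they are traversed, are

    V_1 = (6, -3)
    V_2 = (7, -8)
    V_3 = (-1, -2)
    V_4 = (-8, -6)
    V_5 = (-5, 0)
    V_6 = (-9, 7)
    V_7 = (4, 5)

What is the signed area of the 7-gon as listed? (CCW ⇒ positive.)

-119.5

Cross-terms: -27, -22, -10, -30, -35, -73, -42  ⇒  Σ = -239
Signed area = Σ/2 = -119.5 (negative ⇒ clockwise traversal).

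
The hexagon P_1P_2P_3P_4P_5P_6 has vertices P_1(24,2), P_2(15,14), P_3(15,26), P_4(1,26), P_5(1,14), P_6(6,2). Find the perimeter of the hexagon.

84

|P_1P_2| = √((-9)² + (12)²) = √225 = 15
|P_2P_3| = √((0)² + (12)²) = √144 = 12
|P_3P_4| = √((-14)² + (0)²) = √196 = 14
|P_4P_5| = √((0)² + (-12)²) = √144 = 12
|P_5P_6| = √((5)² + (-12)²) = √169 = 13
|P_6P_1| = √((18)² + (0)²) = √324 = 18
Perimeter = 15 + 12 + 14 + 12 + 13 + 18 = 84.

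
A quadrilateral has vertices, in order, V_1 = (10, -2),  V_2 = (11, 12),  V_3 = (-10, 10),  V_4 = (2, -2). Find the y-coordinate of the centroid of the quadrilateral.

1604/291

Apply Gauss's area formula. First the cross-terms c_i = x_i·y_{i+1} − x_{i+1}·y_i:
  142, 230, 0, 16  ⇒  2A = 388, A = 194.
Then Σ (y_i + y_{i+1})·c_i = 6416, so ȳ = 6416 / (6·194) = 1604/291.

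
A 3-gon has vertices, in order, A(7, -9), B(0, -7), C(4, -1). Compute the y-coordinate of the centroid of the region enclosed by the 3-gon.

Apply the shoelace (surveyor's) formula. First the cross-terms c_i = x_i·y_{i+1} − x_{i+1}·y_i:
  -49, 28, -29  ⇒  2A = -50, A = -25.
Then Σ (y_i + y_{i+1})·c_i = 850, so ȳ = 850 / (6·(-25)) = -17/3.

-17/3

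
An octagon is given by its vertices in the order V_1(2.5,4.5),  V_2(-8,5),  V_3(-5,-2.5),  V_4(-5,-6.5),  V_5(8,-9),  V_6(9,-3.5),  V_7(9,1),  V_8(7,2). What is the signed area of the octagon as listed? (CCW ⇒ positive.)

Apply the shoelace (surveyor's) formula: 2A = Σ (x_i·y_{i+1} − x_{i+1}·y_i), indices taken mod 8.
Σ = (48.5) + (45) + (20) + (97) + (53) + (40.5) + (11) + (26.5) = 341.5
Signed area = Σ/2 = 170.75 (positive ⇒ counter-clockwise traversal).

170.75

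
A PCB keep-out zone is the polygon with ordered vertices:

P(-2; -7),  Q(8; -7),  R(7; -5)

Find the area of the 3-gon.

P→Q: (-2)(-7) − (8)(-7) = 70
Q→R: (8)(-5) − (7)(-7) = 9
R→P: (7)(-7) − (-2)(-5) = -59
Σ = 20
Area = |Σ|/2 = 10.

10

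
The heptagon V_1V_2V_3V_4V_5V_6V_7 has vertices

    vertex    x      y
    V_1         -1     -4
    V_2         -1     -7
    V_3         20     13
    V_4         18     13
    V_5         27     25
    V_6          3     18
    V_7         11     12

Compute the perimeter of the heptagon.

|V_1V_2| = √((0)² + (-3)²) = √9 = 3
|V_2V_3| = √((21)² + (20)²) = √841 = 29
|V_3V_4| = √((-2)² + (0)²) = √4 = 2
|V_4V_5| = √((9)² + (12)²) = √225 = 15
|V_5V_6| = √((-24)² + (-7)²) = √625 = 25
|V_6V_7| = √((8)² + (-6)²) = √100 = 10
|V_7V_1| = √((-12)² + (-16)²) = √400 = 20
Perimeter = 3 + 29 + 2 + 15 + 25 + 10 + 20 = 104.

104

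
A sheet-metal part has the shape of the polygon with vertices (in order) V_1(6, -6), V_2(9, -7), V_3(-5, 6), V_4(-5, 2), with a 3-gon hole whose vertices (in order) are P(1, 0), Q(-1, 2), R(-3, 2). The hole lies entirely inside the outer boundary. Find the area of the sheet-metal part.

Outer boundary:
Σ = (12) + (19) + (20) + (18) = 69
Area = |Σ|/2 = 34.5.
Hole:
Apply the surveyor's formula: 2A = Σ (x_i·y_{i+1} − x_{i+1}·y_i), indices taken mod 3.
Cross-terms: 2, 4, -2  ⇒  Σ = 4
Area = |Σ|/2 = 2.
Net area = 34.5 − 2 = 32.5.

32.5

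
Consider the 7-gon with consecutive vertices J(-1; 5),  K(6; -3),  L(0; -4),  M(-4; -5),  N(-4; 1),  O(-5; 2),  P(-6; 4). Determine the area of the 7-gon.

64

Σ = (-27) + (-24) + (-16) + (-24) + (-3) + (-8) + (-26) = -128
Area = |Σ|/2 = 64.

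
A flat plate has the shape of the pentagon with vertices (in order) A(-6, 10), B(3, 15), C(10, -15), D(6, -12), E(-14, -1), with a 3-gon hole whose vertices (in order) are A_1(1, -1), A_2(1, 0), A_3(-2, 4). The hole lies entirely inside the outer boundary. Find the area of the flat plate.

331

Outer boundary:
Apply the shoelace (surveyor's) formula: 2A = Σ (x_i·y_{i+1} − x_{i+1}·y_i), indices taken mod 5.
A→B: (-6)(15) − (3)(10) = -120
B→C: (3)(-15) − (10)(15) = -195
C→D: (10)(-12) − (6)(-15) = -30
D→E: (6)(-1) − (-14)(-12) = -174
E→A: (-14)(10) − (-6)(-1) = -146
Σ = -665
Area = |Σ|/2 = 332.5.
Hole:
Apply the shoelace formula: 2A = Σ (x_i·y_{i+1} − x_{i+1}·y_i), indices taken mod 3.
Cross-terms: 1, 4, -2  ⇒  Σ = 3
Area = |Σ|/2 = 1.5.
Net area = 332.5 − 1.5 = 331.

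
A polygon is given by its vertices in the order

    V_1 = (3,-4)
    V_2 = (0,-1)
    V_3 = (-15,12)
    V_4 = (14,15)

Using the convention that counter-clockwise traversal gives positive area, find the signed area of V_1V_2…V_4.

-256

Apply the surveyor's formula: 2A = Σ (x_i·y_{i+1} − x_{i+1}·y_i), indices taken mod 4.
V_1→V_2: (3)(-1) − (0)(-4) = -3
V_2→V_3: (0)(12) − (-15)(-1) = -15
V_3→V_4: (-15)(15) − (14)(12) = -393
V_4→V_1: (14)(-4) − (3)(15) = -101
Σ = -512
Signed area = Σ/2 = -256 (negative ⇒ clockwise traversal).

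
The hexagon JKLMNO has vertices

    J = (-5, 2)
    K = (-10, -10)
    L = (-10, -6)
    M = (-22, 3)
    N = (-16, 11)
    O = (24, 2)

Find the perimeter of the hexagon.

112

|JK| = √((-5)² + (-12)²) = √169 = 13
|KL| = √((0)² + (4)²) = √16 = 4
|LM| = √((-12)² + (9)²) = √225 = 15
|MN| = √((6)² + (8)²) = √100 = 10
|NO| = √((40)² + (-9)²) = √1681 = 41
|OJ| = √((-29)² + (0)²) = √841 = 29
Perimeter = 13 + 4 + 15 + 10 + 41 + 29 = 112.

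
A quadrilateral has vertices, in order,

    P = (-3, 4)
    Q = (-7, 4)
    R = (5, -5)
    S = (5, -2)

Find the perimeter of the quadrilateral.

|PQ| = √((-4)² + (0)²) = √16 = 4
|QR| = √((12)² + (-9)²) = √225 = 15
|RS| = √((0)² + (3)²) = √9 = 3
|SP| = √((-8)² + (6)²) = √100 = 10
Perimeter = 4 + 15 + 3 + 10 = 32.

32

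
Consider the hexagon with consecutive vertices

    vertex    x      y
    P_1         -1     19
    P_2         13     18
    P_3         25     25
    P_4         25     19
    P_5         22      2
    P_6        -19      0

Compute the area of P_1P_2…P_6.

P_1→P_2: (-1)(18) − (13)(19) = -265
P_2→P_3: (13)(25) − (25)(18) = -125
P_3→P_4: (25)(19) − (25)(25) = -150
P_4→P_5: (25)(2) − (22)(19) = -368
P_5→P_6: (22)(0) − (-19)(2) = 38
P_6→P_1: (-19)(19) − (-1)(0) = -361
Σ = -1231
Area = |Σ|/2 = 615.5.

615.5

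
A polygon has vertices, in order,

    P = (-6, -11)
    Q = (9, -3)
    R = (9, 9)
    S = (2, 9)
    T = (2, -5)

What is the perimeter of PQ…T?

60

|PQ| = √((15)² + (8)²) = √289 = 17
|QR| = √((0)² + (12)²) = √144 = 12
|RS| = √((-7)² + (0)²) = √49 = 7
|ST| = √((0)² + (-14)²) = √196 = 14
|TP| = √((-8)² + (-6)²) = √100 = 10
Perimeter = 17 + 12 + 7 + 14 + 10 = 60.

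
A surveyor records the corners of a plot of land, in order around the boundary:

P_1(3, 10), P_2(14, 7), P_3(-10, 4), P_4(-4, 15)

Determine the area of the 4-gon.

106

Apply the surveyor's formula: 2A = Σ (x_i·y_{i+1} − x_{i+1}·y_i), indices taken mod 4.
Σ = (-119) + (126) + (-134) + (-85) = -212
Area = |Σ|/2 = 106.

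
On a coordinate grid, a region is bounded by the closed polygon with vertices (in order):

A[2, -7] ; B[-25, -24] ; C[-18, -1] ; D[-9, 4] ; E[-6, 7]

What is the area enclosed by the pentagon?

Cross-terms: -223, -407, -81, -39, 28  ⇒  Σ = -722
Area = |Σ|/2 = 361.

361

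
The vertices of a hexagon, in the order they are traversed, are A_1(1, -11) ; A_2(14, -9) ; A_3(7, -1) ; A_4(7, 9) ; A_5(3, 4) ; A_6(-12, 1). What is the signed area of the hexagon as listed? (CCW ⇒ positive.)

Apply the shoelace formula: 2A = Σ (x_i·y_{i+1} − x_{i+1}·y_i), indices taken mod 6.
A_1→A_2: (1)(-9) − (14)(-11) = 145
A_2→A_3: (14)(-1) − (7)(-9) = 49
A_3→A_4: (7)(9) − (7)(-1) = 70
A_4→A_5: (7)(4) − (3)(9) = 1
A_5→A_6: (3)(1) − (-12)(4) = 51
A_6→A_1: (-12)(-11) − (1)(1) = 131
Σ = 447
Signed area = Σ/2 = 223.5 (positive ⇒ counter-clockwise traversal).

223.5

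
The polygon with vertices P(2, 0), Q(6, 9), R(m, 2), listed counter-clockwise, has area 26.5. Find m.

Write out the shoelace sum; only the two edges meeting at R involve m:
2·Area = [(6·2 − m·9) + (m·0 − 2·2)] + 18
       = -9·m + 26 = 53
⇒ m = -3.

-3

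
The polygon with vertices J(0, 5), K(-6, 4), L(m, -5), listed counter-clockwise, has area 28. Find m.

-4

The doubled signed area Σ (x_i y_{i+1} − x_{i+1} y_i) is linear in m.
With m=0 it equals 60; the coefficient of m is 1 (from the two edges through L).
So 1·m + 60 = 2·28 = 56 ⇒ m = -4.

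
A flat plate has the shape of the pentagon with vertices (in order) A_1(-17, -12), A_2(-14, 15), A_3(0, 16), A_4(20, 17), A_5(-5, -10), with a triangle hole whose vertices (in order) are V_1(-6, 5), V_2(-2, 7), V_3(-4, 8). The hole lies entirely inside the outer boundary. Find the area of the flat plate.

592

Outer boundary:
Apply the surveyor's formula: 2A = Σ (x_i·y_{i+1} − x_{i+1}·y_i), indices taken mod 5.
Σ = (-423) + (-224) + (-320) + (-115) + (-110) = -1192
Area = |Σ|/2 = 596.
Hole:
Apply the shoelace (surveyor's) formula: 2A = Σ (x_i·y_{i+1} − x_{i+1}·y_i), indices taken mod 3.
Σ = (-32) + (12) + (28) = 8
Area = |Σ|/2 = 4.
Net area = 596 − 4 = 592.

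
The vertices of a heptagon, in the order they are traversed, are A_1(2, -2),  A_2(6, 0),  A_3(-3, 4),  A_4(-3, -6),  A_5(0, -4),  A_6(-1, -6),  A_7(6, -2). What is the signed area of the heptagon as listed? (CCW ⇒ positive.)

52

Cross-terms: 12, 24, 30, 12, -4, 38, -8  ⇒  Σ = 104
Signed area = Σ/2 = 52 (positive ⇒ counter-clockwise traversal).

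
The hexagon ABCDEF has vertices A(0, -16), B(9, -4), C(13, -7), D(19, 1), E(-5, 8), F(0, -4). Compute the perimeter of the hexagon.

80

|AB| = √((9)² + (12)²) = √225 = 15
|BC| = √((4)² + (-3)²) = √25 = 5
|CD| = √((6)² + (8)²) = √100 = 10
|DE| = √((-24)² + (7)²) = √625 = 25
|EF| = √((5)² + (-12)²) = √169 = 13
|FA| = √((0)² + (-12)²) = √144 = 12
Perimeter = 15 + 5 + 10 + 25 + 13 + 12 = 80.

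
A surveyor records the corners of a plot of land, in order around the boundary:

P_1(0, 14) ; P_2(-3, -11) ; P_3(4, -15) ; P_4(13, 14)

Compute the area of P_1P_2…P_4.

Apply the shoelace formula: 2A = Σ (x_i·y_{i+1} − x_{i+1}·y_i), indices taken mod 4.
Σ = (42) + (89) + (251) + (182) = 564
Area = |Σ|/2 = 282.

282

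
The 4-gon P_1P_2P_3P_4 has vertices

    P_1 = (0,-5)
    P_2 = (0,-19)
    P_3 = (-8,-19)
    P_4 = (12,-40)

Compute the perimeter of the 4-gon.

88

|P_1P_2| = √((0)² + (-14)²) = √196 = 14
|P_2P_3| = √((-8)² + (0)²) = √64 = 8
|P_3P_4| = √((20)² + (-21)²) = √841 = 29
|P_4P_1| = √((-12)² + (35)²) = √1369 = 37
Perimeter = 14 + 8 + 29 + 37 = 88.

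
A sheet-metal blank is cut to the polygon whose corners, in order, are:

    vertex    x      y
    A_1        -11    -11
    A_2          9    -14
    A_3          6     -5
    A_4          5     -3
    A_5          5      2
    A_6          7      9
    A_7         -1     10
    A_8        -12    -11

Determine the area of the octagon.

Apply the surveyor's formula: 2A = Σ (x_i·y_{i+1} − x_{i+1}·y_i), indices taken mod 8.
Cross-terms: 253, 39, 7, 25, 31, 79, 131, 11  ⇒  Σ = 576
Area = |Σ|/2 = 288.

288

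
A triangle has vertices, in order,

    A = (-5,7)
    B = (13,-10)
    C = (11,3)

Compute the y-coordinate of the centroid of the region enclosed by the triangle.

0

Apply the surveyor's formula. First the cross-terms c_i = x_i·y_{i+1} − x_{i+1}·y_i:
  -41, 149, 92  ⇒  2A = 200, A = 100.
Then Σ (y_i + y_{i+1})·c_i = 0, so ȳ = 0 / (6·100) = 0.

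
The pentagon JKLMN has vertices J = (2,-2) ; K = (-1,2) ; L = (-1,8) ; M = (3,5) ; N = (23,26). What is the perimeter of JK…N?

|JK| = √((-3)² + (4)²) = √25 = 5
|KL| = √((0)² + (6)²) = √36 = 6
|LM| = √((4)² + (-3)²) = √25 = 5
|MN| = √((20)² + (21)²) = √841 = 29
|NJ| = √((-21)² + (-28)²) = √1225 = 35
Perimeter = 5 + 6 + 5 + 29 + 35 = 80.

80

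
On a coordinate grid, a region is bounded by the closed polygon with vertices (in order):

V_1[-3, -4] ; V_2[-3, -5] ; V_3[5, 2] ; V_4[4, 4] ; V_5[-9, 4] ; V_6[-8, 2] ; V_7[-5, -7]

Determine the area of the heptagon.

82.5

Apply the shoelace formula: 2A = Σ (x_i·y_{i+1} − x_{i+1}·y_i), indices taken mod 7.
Σ = (3) + (19) + (12) + (52) + (14) + (66) + (-1) = 165
Area = |Σ|/2 = 82.5.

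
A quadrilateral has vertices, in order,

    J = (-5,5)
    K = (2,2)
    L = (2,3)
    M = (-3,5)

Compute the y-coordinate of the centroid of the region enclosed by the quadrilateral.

Apply Gauss's area formula. First the cross-terms c_i = x_i·y_{i+1} − x_{i+1}·y_i:
  -20, 2, 19, 10  ⇒  2A = 11, A = 5.5.
Then Σ (y_i + y_{i+1})·c_i = 122, so ȳ = 122 / (6·5.5) = 122/33.

122/33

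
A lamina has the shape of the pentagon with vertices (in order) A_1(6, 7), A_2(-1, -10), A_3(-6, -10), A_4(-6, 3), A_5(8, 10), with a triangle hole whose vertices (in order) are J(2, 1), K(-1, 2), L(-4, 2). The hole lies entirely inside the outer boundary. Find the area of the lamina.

Outer boundary:
Apply the shoelace formula: 2A = Σ (x_i·y_{i+1} − x_{i+1}·y_i), indices taken mod 5.
Σ = (-53) + (-50) + (-78) + (-84) + (-4) = -269
Area = |Σ|/2 = 134.5.
Hole:
Apply the surveyor's formula: 2A = Σ (x_i·y_{i+1} − x_{i+1}·y_i), indices taken mod 3.
J→K: (2)(2) − (-1)(1) = 5
K→L: (-1)(2) − (-4)(2) = 6
L→J: (-4)(1) − (2)(2) = -8
Σ = 3
Area = |Σ|/2 = 1.5.
Net area = 134.5 − 1.5 = 133.

133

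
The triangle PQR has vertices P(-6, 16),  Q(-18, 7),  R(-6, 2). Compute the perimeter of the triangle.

|PQ| = √((-12)² + (-9)²) = √225 = 15
|QR| = √((12)² + (-5)²) = √169 = 13
|RP| = √((0)² + (14)²) = √196 = 14
Perimeter = 15 + 13 + 14 = 42.

42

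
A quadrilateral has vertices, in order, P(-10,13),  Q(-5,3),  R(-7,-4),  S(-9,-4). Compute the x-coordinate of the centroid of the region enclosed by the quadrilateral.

Apply the surveyor's formula. First the cross-terms c_i = x_i·y_{i+1} − x_{i+1}·y_i:
  35, 41, -8, -157  ⇒  2A = -89, A = -44.5.
Then Σ (x_i + x_{i+1})·c_i = 2094, so x̄ = 2094 / (6·(-44.5)) = -698/89.

-698/89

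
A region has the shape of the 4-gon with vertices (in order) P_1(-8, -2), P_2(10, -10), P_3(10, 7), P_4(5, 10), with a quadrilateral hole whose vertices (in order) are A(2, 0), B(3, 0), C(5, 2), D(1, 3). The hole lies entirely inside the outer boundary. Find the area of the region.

Outer boundary:
Apply the surveyor's formula: 2A = Σ (x_i·y_{i+1} − x_{i+1}·y_i), indices taken mod 4.
P_1→P_2: (-8)(-10) − (10)(-2) = 100
P_2→P_3: (10)(7) − (10)(-10) = 170
P_3→P_4: (10)(10) − (5)(7) = 65
P_4→P_1: (5)(-2) − (-8)(10) = 70
Σ = 405
Area = |Σ|/2 = 202.5.
Hole:
Σ = (0) + (6) + (13) + (-6) = 13
Area = |Σ|/2 = 6.5.
Net area = 202.5 − 6.5 = 196.

196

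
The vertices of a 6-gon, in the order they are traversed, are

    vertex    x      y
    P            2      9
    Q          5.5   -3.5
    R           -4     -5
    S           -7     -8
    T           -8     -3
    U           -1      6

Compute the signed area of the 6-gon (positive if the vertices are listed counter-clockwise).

-108

Apply the shoelace formula: 2A = Σ (x_i·y_{i+1} − x_{i+1}·y_i), indices taken mod 6.
Cross-terms: -56.5, -41.5, -3, -43, -51, -21  ⇒  Σ = -216
Signed area = Σ/2 = -108 (negative ⇒ clockwise traversal).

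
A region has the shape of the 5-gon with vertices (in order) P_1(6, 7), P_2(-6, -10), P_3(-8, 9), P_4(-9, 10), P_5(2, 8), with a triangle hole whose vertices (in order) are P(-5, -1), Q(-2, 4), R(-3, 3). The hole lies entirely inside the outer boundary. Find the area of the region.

Outer boundary:
Apply the surveyor's formula: 2A = Σ (x_i·y_{i+1} − x_{i+1}·y_i), indices taken mod 5.
Σ = (-18) + (-134) + (1) + (-92) + (-34) = -277
Area = |Σ|/2 = 138.5.
Hole:
Apply the shoelace formula: 2A = Σ (x_i·y_{i+1} − x_{i+1}·y_i), indices taken mod 3.
Σ = (-22) + (6) + (18) = 2
Area = |Σ|/2 = 1.
Net area = 138.5 − 1 = 137.5.

137.5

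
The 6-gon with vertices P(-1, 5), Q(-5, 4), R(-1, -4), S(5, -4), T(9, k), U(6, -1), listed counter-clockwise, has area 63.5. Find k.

-2

Write out the shoelace sum; only the two edges meeting at T involve k:
2·Area = [(5·k − 9·(-4)) + (9·(-1) − 6·k)] + 98
       = -1·k + 125 = 127
⇒ k = -2.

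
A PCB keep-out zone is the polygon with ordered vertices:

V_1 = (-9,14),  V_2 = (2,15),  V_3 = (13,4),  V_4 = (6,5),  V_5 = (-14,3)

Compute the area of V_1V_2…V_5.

195

V_1→V_2: (-9)(15) − (2)(14) = -163
V_2→V_3: (2)(4) − (13)(15) = -187
V_3→V_4: (13)(5) − (6)(4) = 41
V_4→V_5: (6)(3) − (-14)(5) = 88
V_5→V_1: (-14)(14) − (-9)(3) = -169
Σ = -390
Area = |Σ|/2 = 195.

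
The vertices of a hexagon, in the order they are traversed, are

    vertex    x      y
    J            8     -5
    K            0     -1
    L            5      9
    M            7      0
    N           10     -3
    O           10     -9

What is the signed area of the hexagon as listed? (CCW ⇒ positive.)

Apply Gauss's area formula: 2A = Σ (x_i·y_{i+1} − x_{i+1}·y_i), indices taken mod 6.
Cross-terms: -8, 5, -63, -21, -60, 22  ⇒  Σ = -125
Signed area = Σ/2 = -62.5 (negative ⇒ clockwise traversal).

-62.5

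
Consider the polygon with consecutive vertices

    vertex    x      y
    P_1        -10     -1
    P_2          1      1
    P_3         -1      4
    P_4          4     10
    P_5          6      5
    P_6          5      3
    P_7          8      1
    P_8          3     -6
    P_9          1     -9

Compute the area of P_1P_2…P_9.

Σ = (-9) + (5) + (-26) + (-40) + (-7) + (-19) + (-51) + (-21) + (-91) = -259
Area = |Σ|/2 = 129.5.

129.5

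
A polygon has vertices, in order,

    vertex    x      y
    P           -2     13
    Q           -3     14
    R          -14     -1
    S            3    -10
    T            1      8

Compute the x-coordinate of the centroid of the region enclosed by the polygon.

Apply the surveyor's formula. First the cross-terms c_i = x_i·y_{i+1} − x_{i+1}·y_i:
  11, 199, 143, 34, 29  ⇒  2A = 416, A = 208.
Then Σ (x_i + x_{i+1})·c_i = -4904, so x̄ = -4904 / (6·208) = -613/156.

-613/156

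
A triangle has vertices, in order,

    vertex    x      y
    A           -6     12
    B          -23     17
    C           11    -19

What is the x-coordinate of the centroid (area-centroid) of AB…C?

-6

Apply Gauss's area formula. First the cross-terms c_i = x_i·y_{i+1} − x_{i+1}·y_i:
  174, 250, 18  ⇒  2A = 442, A = 221.
Then Σ (x_i + x_{i+1})·c_i = -7956, so x̄ = -7956 / (6·221) = -6.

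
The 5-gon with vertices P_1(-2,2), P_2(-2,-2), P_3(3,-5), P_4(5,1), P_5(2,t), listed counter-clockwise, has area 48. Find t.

Write out the shoelace sum; only the two edges meeting at P_5 involve t:
2·Area = [(5·t − 2·1) + (2·2 − (-2)·t)] + 52
       = 7·t + 54 = 96
⇒ t = 6.

6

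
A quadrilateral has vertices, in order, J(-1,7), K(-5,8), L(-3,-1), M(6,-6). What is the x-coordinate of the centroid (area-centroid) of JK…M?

-71/174

Apply the shoelace formula. First the cross-terms c_i = x_i·y_{i+1} − x_{i+1}·y_i:
  27, 29, 24, 36  ⇒  2A = 116, A = 58.
Then Σ (x_i + x_{i+1})·c_i = -142, so x̄ = -142 / (6·58) = -71/174.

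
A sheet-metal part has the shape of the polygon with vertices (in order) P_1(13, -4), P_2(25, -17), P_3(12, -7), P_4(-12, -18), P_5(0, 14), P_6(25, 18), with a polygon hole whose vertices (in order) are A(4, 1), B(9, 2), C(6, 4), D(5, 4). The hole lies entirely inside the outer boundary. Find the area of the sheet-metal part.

614

Outer boundary:
Σ = (-121) + (29) + (-300) + (-168) + (-350) + (-334) = -1244
Area = |Σ|/2 = 622.
Hole:
Apply the shoelace (surveyor's) formula: 2A = Σ (x_i·y_{i+1} − x_{i+1}·y_i), indices taken mod 4.
Σ = (-1) + (24) + (4) + (-11) = 16
Area = |Σ|/2 = 8.
Net area = 622 − 8 = 614.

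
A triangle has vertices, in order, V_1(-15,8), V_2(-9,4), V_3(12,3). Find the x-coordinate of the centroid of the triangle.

-4

Apply the shoelace formula. First the cross-terms c_i = x_i·y_{i+1} − x_{i+1}·y_i:
  12, -75, 141  ⇒  2A = 78, A = 39.
Then Σ (x_i + x_{i+1})·c_i = -936, so x̄ = -936 / (6·39) = -4.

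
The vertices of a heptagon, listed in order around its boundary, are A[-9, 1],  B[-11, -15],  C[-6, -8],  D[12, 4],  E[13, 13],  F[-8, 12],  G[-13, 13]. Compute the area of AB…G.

368

Apply the shoelace (surveyor's) formula: 2A = Σ (x_i·y_{i+1} − x_{i+1}·y_i), indices taken mod 7.
Σ = (146) + (-2) + (72) + (104) + (260) + (52) + (104) = 736
Area = |Σ|/2 = 368.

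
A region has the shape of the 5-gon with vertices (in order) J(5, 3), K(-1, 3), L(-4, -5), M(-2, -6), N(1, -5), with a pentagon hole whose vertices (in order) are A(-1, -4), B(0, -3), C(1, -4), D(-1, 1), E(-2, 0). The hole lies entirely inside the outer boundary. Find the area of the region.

40

Outer boundary:
Apply the shoelace (surveyor's) formula: 2A = Σ (x_i·y_{i+1} − x_{i+1}·y_i), indices taken mod 5.
J→K: (5)(3) − (-1)(3) = 18
K→L: (-1)(-5) − (-4)(3) = 17
L→M: (-4)(-6) − (-2)(-5) = 14
M→N: (-2)(-5) − (1)(-6) = 16
N→J: (1)(3) − (5)(-5) = 28
Σ = 93
Area = |Σ|/2 = 46.5.
Hole:
Cross-terms: 3, 3, -3, 2, 8  ⇒  Σ = 13
Area = |Σ|/2 = 6.5.
Net area = 46.5 − 6.5 = 40.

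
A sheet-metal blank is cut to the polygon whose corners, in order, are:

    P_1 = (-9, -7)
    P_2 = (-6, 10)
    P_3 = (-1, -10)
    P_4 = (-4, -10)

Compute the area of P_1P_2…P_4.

77

Σ = (-132) + (70) + (-30) + (-62) = -154
Area = |Σ|/2 = 77.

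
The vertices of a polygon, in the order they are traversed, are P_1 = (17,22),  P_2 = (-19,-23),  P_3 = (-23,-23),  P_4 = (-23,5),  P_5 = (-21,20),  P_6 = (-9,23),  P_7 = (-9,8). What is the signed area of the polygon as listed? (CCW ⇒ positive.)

-783

Apply the shoelace formula: 2A = Σ (x_i·y_{i+1} − x_{i+1}·y_i), indices taken mod 7.
Σ = (27) + (-92) + (-644) + (-355) + (-303) + (135) + (-334) = -1566
Signed area = Σ/2 = -783 (negative ⇒ clockwise traversal).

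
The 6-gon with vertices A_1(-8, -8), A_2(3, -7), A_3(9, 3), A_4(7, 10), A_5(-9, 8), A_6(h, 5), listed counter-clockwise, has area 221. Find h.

Write out the shoelace sum; only the two edges meeting at A_6 involve h:
2·Area = [((-9)·5 − h·8) + (h·(-8) − (-8)·5)] + 367
       = -16·h + 362 = 442
⇒ h = -5.

-5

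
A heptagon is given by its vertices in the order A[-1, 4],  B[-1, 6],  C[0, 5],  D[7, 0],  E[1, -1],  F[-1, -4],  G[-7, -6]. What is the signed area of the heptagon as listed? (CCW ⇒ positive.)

Apply the shoelace (surveyor's) formula: 2A = Σ (x_i·y_{i+1} − x_{i+1}·y_i), indices taken mod 7.
A→B: (-1)(6) − (-1)(4) = -2
B→C: (-1)(5) − (0)(6) = -5
C→D: (0)(0) − (7)(5) = -35
D→E: (7)(-1) − (1)(0) = -7
E→F: (1)(-4) − (-1)(-1) = -5
F→G: (-1)(-6) − (-7)(-4) = -22
G→A: (-7)(4) − (-1)(-6) = -34
Σ = -110
Signed area = Σ/2 = -55 (negative ⇒ clockwise traversal).

-55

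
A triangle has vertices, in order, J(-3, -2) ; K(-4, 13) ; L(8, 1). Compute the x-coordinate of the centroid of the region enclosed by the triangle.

1/3

Apply Gauss's area formula. First the cross-terms c_i = x_i·y_{i+1} − x_{i+1}·y_i:
  -47, -108, -13  ⇒  2A = -168, A = -84.
Then Σ (x_i + x_{i+1})·c_i = -168, so x̄ = -168 / (6·(-84)) = 1/3.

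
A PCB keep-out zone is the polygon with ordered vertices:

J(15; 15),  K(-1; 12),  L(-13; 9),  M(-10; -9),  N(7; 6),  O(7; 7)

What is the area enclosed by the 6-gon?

Apply the shoelace formula: 2A = Σ (x_i·y_{i+1} − x_{i+1}·y_i), indices taken mod 6.
Cross-terms: 195, 147, 207, 3, 7, 0  ⇒  Σ = 559
Area = |Σ|/2 = 279.5.

279.5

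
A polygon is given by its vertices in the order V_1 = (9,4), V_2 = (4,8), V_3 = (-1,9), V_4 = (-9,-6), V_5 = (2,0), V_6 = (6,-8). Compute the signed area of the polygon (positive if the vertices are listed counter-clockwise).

Apply the shoelace (surveyor's) formula: 2A = Σ (x_i·y_{i+1} − x_{i+1}·y_i), indices taken mod 6.
V_1→V_2: (9)(8) − (4)(4) = 56
V_2→V_3: (4)(9) − (-1)(8) = 44
V_3→V_4: (-1)(-6) − (-9)(9) = 87
V_4→V_5: (-9)(0) − (2)(-6) = 12
V_5→V_6: (2)(-8) − (6)(0) = -16
V_6→V_1: (6)(4) − (9)(-8) = 96
Σ = 279
Signed area = Σ/2 = 139.5 (positive ⇒ counter-clockwise traversal).

139.5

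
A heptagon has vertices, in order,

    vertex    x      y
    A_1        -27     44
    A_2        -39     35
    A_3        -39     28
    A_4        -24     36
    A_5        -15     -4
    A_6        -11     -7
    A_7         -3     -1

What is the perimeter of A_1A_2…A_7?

146

|A_1A_2| = √((-12)² + (-9)²) = √225 = 15
|A_2A_3| = √((0)² + (-7)²) = √49 = 7
|A_3A_4| = √((15)² + (8)²) = √289 = 17
|A_4A_5| = √((9)² + (-40)²) = √1681 = 41
|A_5A_6| = √((4)² + (-3)²) = √25 = 5
|A_6A_7| = √((8)² + (6)²) = √100 = 10
|A_7A_1| = √((-24)² + (45)²) = √2601 = 51
Perimeter = 15 + 7 + 17 + 41 + 5 + 10 + 51 = 146.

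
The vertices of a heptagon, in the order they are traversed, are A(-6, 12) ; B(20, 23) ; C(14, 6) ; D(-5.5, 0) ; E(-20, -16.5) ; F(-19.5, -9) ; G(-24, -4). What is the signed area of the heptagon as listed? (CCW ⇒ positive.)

Apply the surveyor's formula: 2A = Σ (x_i·y_{i+1} − x_{i+1}·y_i), indices taken mod 7.
A→B: (-6)(23) − (20)(12) = -378
B→C: (20)(6) − (14)(23) = -202
C→D: (14)(0) − (-5.5)(6) = 33
D→E: (-5.5)(-16.5) − (-20)(0) = 90.75
E→F: (-20)(-9) − (-19.5)(-16.5) = -141.75
F→G: (-19.5)(-4) − (-24)(-9) = -138
G→A: (-24)(12) − (-6)(-4) = -312
Σ = -1048
Signed area = Σ/2 = -524 (negative ⇒ clockwise traversal).

-524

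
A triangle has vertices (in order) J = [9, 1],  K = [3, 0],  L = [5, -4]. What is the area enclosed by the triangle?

Apply the shoelace formula: 2A = Σ (x_i·y_{i+1} − x_{i+1}·y_i), indices taken mod 3.
Σ = (-3) + (-12) + (41) = 26
Area = |Σ|/2 = 13.

13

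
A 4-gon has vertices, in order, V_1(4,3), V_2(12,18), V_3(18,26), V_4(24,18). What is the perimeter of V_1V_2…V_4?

|V_1V_2| = √((8)² + (15)²) = √289 = 17
|V_2V_3| = √((6)² + (8)²) = √100 = 10
|V_3V_4| = √((6)² + (-8)²) = √100 = 10
|V_4V_1| = √((-20)² + (-15)²) = √625 = 25
Perimeter = 17 + 10 + 10 + 25 = 62.

62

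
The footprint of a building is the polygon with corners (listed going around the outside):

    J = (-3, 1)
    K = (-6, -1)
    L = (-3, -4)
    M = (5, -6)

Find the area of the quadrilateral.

Apply the shoelace (surveyor's) formula: 2A = Σ (x_i·y_{i+1} − x_{i+1}·y_i), indices taken mod 4.
Σ = (9) + (21) + (38) + (-13) = 55
Area = |Σ|/2 = 27.5.

27.5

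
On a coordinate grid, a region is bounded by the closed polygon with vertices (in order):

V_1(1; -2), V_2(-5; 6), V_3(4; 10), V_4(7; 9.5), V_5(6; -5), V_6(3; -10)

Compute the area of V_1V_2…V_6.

121.5

Apply the shoelace formula: 2A = Σ (x_i·y_{i+1} − x_{i+1}·y_i), indices taken mod 6.
V_1→V_2: (1)(6) − (-5)(-2) = -4
V_2→V_3: (-5)(10) − (4)(6) = -74
V_3→V_4: (4)(9.5) − (7)(10) = -32
V_4→V_5: (7)(-5) − (6)(9.5) = -92
V_5→V_6: (6)(-10) − (3)(-5) = -45
V_6→V_1: (3)(-2) − (1)(-10) = 4
Σ = -243
Area = |Σ|/2 = 121.5.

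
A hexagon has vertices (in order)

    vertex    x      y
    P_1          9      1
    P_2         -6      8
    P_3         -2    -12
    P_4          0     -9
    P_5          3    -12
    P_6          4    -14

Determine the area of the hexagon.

173.5

Apply the shoelace (surveyor's) formula: 2A = Σ (x_i·y_{i+1} − x_{i+1}·y_i), indices taken mod 6.
Cross-terms: 78, 88, 18, 27, 6, 130  ⇒  Σ = 347
Area = |Σ|/2 = 173.5.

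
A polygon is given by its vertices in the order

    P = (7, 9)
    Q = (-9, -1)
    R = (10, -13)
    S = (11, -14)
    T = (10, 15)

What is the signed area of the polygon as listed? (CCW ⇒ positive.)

247

Cross-terms: 74, 127, 3, 305, -15  ⇒  Σ = 494
Signed area = Σ/2 = 247 (positive ⇒ counter-clockwise traversal).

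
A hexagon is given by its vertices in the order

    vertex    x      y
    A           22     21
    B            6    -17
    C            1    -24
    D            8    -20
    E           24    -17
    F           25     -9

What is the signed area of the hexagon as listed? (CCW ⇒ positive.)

410.5

Apply the shoelace formula: 2A = Σ (x_i·y_{i+1} − x_{i+1}·y_i), indices taken mod 6.
Σ = (-500) + (-127) + (172) + (344) + (209) + (723) = 821
Signed area = Σ/2 = 410.5 (positive ⇒ counter-clockwise traversal).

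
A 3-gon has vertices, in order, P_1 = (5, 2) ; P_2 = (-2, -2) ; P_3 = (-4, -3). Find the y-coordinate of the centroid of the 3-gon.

Apply the surveyor's formula. First the cross-terms c_i = x_i·y_{i+1} − x_{i+1}·y_i:
  -6, -2, 7  ⇒  2A = -1, A = -0.5.
Then Σ (y_i + y_{i+1})·c_i = 3, so ȳ = 3 / (6·(-0.5)) = -1.

-1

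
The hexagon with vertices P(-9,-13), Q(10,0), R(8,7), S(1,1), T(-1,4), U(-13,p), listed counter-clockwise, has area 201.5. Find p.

-3

The doubled signed area Σ (x_i y_{i+1} − x_{i+1} y_i) is linear in p.
With p=0 it equals 427; the coefficient of p is 8 (from the two edges through U).
So 8·p + 427 = 2·201.5 = 403 ⇒ p = -3.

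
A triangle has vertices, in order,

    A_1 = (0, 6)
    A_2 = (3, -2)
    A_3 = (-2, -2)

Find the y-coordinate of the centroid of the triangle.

2/3

Apply the surveyor's formula. First the cross-terms c_i = x_i·y_{i+1} − x_{i+1}·y_i:
  -18, -10, -12  ⇒  2A = -40, A = -20.
Then Σ (y_i + y_{i+1})·c_i = -80, so ȳ = -80 / (6·(-20)) = 2/3.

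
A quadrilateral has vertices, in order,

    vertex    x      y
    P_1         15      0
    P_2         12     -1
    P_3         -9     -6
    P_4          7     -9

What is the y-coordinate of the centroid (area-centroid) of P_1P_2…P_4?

Apply Gauss's area formula. First the cross-terms c_i = x_i·y_{i+1} − x_{i+1}·y_i:
  -15, -81, 123, 135  ⇒  2A = 162, A = 81.
Then Σ (y_i + y_{i+1})·c_i = -2478, so ȳ = -2478 / (6·81) = -413/81.

-413/81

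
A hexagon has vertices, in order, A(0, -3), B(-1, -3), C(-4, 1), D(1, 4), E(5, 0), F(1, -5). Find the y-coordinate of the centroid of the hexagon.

Apply the shoelace formula. First the cross-terms c_i = x_i·y_{i+1} − x_{i+1}·y_i:
  -3, -13, -17, -20, -25, -3  ⇒  2A = -81, A = -40.5.
Then Σ (y_i + y_{i+1})·c_i = 28, so ȳ = 28 / (6·(-40.5)) = -28/243.

-28/243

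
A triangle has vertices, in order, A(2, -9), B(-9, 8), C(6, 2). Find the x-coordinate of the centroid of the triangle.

-1/3

Apply Gauss's area formula. First the cross-terms c_i = x_i·y_{i+1} − x_{i+1}·y_i:
  -65, -66, -58  ⇒  2A = -189, A = -94.5.
Then Σ (x_i + x_{i+1})·c_i = 189, so x̄ = 189 / (6·(-94.5)) = -1/3.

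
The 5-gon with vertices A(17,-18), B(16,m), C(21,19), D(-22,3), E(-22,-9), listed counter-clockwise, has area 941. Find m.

1

The doubled signed area Σ (x_i y_{i+1} − x_{i+1} y_i) is linear in m.
With m=0 it equals 1886; the coefficient of m is -4 (from the two edges through B).
So -4·m + 1886 = 2·941 = 1882 ⇒ m = 1.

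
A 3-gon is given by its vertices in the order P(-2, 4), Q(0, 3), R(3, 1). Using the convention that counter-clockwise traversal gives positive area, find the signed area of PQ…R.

Apply the surveyor's formula: 2A = Σ (x_i·y_{i+1} − x_{i+1}·y_i), indices taken mod 3.
P→Q: (-2)(3) − (0)(4) = -6
Q→R: (0)(1) − (3)(3) = -9
R→P: (3)(4) − (-2)(1) = 14
Σ = -1
Signed area = Σ/2 = -0.5 (negative ⇒ clockwise traversal).

-0.5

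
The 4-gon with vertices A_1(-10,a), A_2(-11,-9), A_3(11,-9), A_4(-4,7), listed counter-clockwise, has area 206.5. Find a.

The doubled signed area Σ (x_i y_{i+1} − x_{i+1} y_i) is linear in a.
With a=0 it equals 399; the coefficient of a is 7 (from the two edges through A_1).
So 7·a + 399 = 2·206.5 = 413 ⇒ a = 2.

2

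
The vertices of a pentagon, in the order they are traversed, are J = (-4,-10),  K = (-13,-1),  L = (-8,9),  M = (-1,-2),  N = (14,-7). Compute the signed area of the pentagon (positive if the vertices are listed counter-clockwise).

-179.5

Apply Gauss's area formula: 2A = Σ (x_i·y_{i+1} − x_{i+1}·y_i), indices taken mod 5.
J→K: (-4)(-1) − (-13)(-10) = -126
K→L: (-13)(9) − (-8)(-1) = -125
L→M: (-8)(-2) − (-1)(9) = 25
M→N: (-1)(-7) − (14)(-2) = 35
N→J: (14)(-10) − (-4)(-7) = -168
Σ = -359
Signed area = Σ/2 = -179.5 (negative ⇒ clockwise traversal).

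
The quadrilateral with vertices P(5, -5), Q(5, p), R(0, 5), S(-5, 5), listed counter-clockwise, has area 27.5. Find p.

-4

The doubled signed area Σ (x_i y_{i+1} − x_{i+1} y_i) is linear in p.
With p=0 it equals 75; the coefficient of p is 5 (from the two edges through Q).
So 5·p + 75 = 2·27.5 = 55 ⇒ p = -4.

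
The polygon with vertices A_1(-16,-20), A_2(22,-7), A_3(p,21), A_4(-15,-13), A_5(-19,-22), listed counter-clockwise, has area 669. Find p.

Write out the shoelace sum; only the two edges meeting at A_3 involve p:
2·Area = [(22·21 − p·(-7)) + (p·(-13) − (-15)·21)] + 663
       = -6·p + 1440 = 1338
⇒ p = 17.

17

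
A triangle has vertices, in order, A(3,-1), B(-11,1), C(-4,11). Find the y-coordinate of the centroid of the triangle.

Apply Gauss's area formula. First the cross-terms c_i = x_i·y_{i+1} − x_{i+1}·y_i:
  -8, -117, -29  ⇒  2A = -154, A = -77.
Then Σ (y_i + y_{i+1})·c_i = -1694, so ȳ = -1694 / (6·(-77)) = 11/3.

11/3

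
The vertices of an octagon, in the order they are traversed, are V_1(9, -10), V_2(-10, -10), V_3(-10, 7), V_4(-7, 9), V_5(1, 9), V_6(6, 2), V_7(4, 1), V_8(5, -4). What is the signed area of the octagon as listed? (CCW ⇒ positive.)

Apply the shoelace (surveyor's) formula: 2A = Σ (x_i·y_{i+1} − x_{i+1}·y_i), indices taken mod 8.
Cross-terms: -190, -170, -41, -72, -52, -2, -21, -14  ⇒  Σ = -562
Signed area = Σ/2 = -281 (negative ⇒ clockwise traversal).

-281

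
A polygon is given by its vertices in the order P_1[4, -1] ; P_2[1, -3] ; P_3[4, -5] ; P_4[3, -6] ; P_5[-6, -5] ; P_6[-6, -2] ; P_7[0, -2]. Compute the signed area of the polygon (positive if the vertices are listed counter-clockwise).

-31

Apply the shoelace formula: 2A = Σ (x_i·y_{i+1} − x_{i+1}·y_i), indices taken mod 7.
Σ = (-11) + (7) + (-9) + (-51) + (-18) + (12) + (8) = -62
Signed area = Σ/2 = -31 (negative ⇒ clockwise traversal).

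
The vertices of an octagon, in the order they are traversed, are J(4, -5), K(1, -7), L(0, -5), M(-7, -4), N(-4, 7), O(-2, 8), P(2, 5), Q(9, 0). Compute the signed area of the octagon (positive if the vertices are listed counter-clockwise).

-131

Apply the shoelace (surveyor's) formula: 2A = Σ (x_i·y_{i+1} − x_{i+1}·y_i), indices taken mod 8.
Cross-terms: -23, -5, -35, -65, -18, -26, -45, -45  ⇒  Σ = -262
Signed area = Σ/2 = -131 (negative ⇒ clockwise traversal).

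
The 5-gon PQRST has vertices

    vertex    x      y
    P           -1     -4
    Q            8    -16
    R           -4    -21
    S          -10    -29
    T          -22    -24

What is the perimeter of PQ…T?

80

|PQ| = √((9)² + (-12)²) = √225 = 15
|QR| = √((-12)² + (-5)²) = √169 = 13
|RS| = √((-6)² + (-8)²) = √100 = 10
|ST| = √((-12)² + (5)²) = √169 = 13
|TP| = √((21)² + (20)²) = √841 = 29
Perimeter = 15 + 13 + 10 + 13 + 29 = 80.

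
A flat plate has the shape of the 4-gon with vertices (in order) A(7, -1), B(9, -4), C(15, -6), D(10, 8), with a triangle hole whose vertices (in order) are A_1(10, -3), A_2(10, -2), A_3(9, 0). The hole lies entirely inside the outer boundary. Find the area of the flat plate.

50

Outer boundary:
Cross-terms: -19, 6, 180, -66  ⇒  Σ = 101
Area = |Σ|/2 = 50.5.
Hole:
Apply the surveyor's formula: 2A = Σ (x_i·y_{i+1} − x_{i+1}·y_i), indices taken mod 3.
Σ = (10) + (18) + (-27) = 1
Area = |Σ|/2 = 0.5.
Net area = 50.5 − 0.5 = 50.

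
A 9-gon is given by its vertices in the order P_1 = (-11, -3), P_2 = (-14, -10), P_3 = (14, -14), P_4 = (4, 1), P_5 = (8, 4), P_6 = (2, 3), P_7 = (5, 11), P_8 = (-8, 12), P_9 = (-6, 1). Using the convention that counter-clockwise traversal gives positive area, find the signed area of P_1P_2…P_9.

373

Apply the shoelace formula: 2A = Σ (x_i·y_{i+1} − x_{i+1}·y_i), indices taken mod 9.
Σ = (68) + (336) + (70) + (8) + (16) + (7) + (148) + (64) + (29) = 746
Signed area = Σ/2 = 373 (positive ⇒ counter-clockwise traversal).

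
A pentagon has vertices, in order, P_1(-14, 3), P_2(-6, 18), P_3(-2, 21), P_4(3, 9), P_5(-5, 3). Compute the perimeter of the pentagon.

54

|P_1P_2| = √((8)² + (15)²) = √289 = 17
|P_2P_3| = √((4)² + (3)²) = √25 = 5
|P_3P_4| = √((5)² + (-12)²) = √169 = 13
|P_4P_5| = √((-8)² + (-6)²) = √100 = 10
|P_5P_1| = √((-9)² + (0)²) = √81 = 9
Perimeter = 17 + 5 + 13 + 10 + 9 = 54.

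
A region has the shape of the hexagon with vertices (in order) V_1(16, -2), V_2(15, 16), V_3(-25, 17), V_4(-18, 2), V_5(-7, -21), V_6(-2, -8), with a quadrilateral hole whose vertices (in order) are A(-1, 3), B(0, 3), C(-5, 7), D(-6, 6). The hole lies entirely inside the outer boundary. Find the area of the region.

Outer boundary:
Σ = (286) + (655) + (256) + (392) + (14) + (132) = 1735
Area = |Σ|/2 = 867.5.
Hole:
Apply the surveyor's formula: 2A = Σ (x_i·y_{i+1} − x_{i+1}·y_i), indices taken mod 4.
Σ = (-3) + (15) + (12) + (-12) = 12
Area = |Σ|/2 = 6.
Net area = 867.5 − 6 = 861.5.

861.5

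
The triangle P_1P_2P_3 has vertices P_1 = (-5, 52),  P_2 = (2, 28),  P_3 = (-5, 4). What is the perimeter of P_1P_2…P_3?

98

|P_1P_2| = √((7)² + (-24)²) = √625 = 25
|P_2P_3| = √((-7)² + (-24)²) = √625 = 25
|P_3P_1| = √((0)² + (48)²) = √2304 = 48
Perimeter = 25 + 25 + 48 = 98.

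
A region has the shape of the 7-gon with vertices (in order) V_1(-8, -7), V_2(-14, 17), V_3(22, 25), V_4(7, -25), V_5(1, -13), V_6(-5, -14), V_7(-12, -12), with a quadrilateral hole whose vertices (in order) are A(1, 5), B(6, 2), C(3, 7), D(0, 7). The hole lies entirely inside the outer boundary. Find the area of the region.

Outer boundary:
V_1→V_2: (-8)(17) − (-14)(-7) = -234
V_2→V_3: (-14)(25) − (22)(17) = -724
V_3→V_4: (22)(-25) − (7)(25) = -725
V_4→V_5: (7)(-13) − (1)(-25) = -66
V_5→V_6: (1)(-14) − (-5)(-13) = -79
V_6→V_7: (-5)(-12) − (-12)(-14) = -108
V_7→V_1: (-12)(-7) − (-8)(-12) = -12
Σ = -1948
Area = |Σ|/2 = 974.
Hole:
Apply Gauss's area formula: 2A = Σ (x_i·y_{i+1} − x_{i+1}·y_i), indices taken mod 4.
A→B: (1)(2) − (6)(5) = -28
B→C: (6)(7) − (3)(2) = 36
C→D: (3)(7) − (0)(7) = 21
D→A: (0)(5) − (1)(7) = -7
Σ = 22
Area = |Σ|/2 = 11.
Net area = 974 − 11 = 963.

963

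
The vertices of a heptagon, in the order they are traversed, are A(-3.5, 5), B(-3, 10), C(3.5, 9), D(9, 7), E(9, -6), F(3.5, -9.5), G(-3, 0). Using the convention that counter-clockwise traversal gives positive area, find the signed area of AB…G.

Apply the surveyor's formula: 2A = Σ (x_i·y_{i+1} − x_{i+1}·y_i), indices taken mod 7.
Σ = (-20) + (-62) + (-56.5) + (-117) + (-64.5) + (-28.5) + (-15) = -363.5
Signed area = Σ/2 = -181.75 (negative ⇒ clockwise traversal).

-181.75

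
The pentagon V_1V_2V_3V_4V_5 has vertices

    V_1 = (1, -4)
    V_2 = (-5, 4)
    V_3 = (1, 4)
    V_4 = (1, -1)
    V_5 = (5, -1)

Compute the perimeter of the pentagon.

30

|V_1V_2| = √((-6)² + (8)²) = √100 = 10
|V_2V_3| = √((6)² + (0)²) = √36 = 6
|V_3V_4| = √((0)² + (-5)²) = √25 = 5
|V_4V_5| = √((4)² + (0)²) = √16 = 4
|V_5V_1| = √((-4)² + (-3)²) = √25 = 5
Perimeter = 10 + 6 + 5 + 4 + 5 = 30.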